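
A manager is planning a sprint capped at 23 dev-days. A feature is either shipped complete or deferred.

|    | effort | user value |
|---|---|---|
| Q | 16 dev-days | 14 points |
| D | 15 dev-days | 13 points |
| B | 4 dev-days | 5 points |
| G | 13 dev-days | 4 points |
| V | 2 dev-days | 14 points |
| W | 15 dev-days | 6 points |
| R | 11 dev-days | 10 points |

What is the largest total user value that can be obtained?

Treat it as a binary knapsack problem.
Allowing fractional choices, the relaxed optimum would be about 34.2, but features are indivisible.
Q + B + V: effort 16 + 4 + 2 = 22 ≤ 23, user value 14 + 5 + 14 = 33.
B + V + R: effort 4 + 2 + 11 = 17 ≤ 23, user value 5 + 14 + 10 = 29.
D + B + V: effort 15 + 4 + 2 = 21 ≤ 23, user value 13 + 5 + 14 = 32.
Best is Q, B, and V with total user value 33.

33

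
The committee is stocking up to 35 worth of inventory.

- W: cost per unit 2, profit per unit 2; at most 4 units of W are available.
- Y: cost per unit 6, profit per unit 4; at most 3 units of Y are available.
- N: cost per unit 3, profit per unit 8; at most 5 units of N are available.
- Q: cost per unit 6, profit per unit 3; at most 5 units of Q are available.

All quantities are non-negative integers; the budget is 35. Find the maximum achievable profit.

56

This is a bounded integer knapsack.
4×W, 2×Y, and 5×N: cost 35 ≤ 35, profit 4·2 + 2·4 + 5·8 = 56.
4×W, 1×Y, 5×N, and 1×Q: cost 35 ≤ 35, profit 4·2 + 1·4 + 5·8 + 1·3 = 55.
Best is 56.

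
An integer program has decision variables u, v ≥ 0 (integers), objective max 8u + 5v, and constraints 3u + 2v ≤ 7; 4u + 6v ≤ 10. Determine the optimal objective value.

16

(u,v)=(2,0): 3·2+2·0=6≤7, 4·2+6·0=8≤10, objective 16.
(u,v)=(1,1): 3·1+2·1=5≤7, 4·1+6·1=10≤10, objective 13.
(u,v)=(1,0): 3·1+2·0=3≤7, 4·1+6·0=4≤10, objective 8.
Maximum is 16 at (u,v)=(2,0).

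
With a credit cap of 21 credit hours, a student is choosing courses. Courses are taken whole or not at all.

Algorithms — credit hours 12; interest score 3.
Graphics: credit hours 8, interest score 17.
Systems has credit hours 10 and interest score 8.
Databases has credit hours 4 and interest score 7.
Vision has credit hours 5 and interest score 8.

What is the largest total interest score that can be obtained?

32

Allowing fractional choices, the relaxed optimum would be about 35.2, but courses are indivisible.
Graphics + Databases + Vision: credit hours 8 + 4 + 5 = 17 ≤ 21, interest score 17 + 7 + 8 = 32.
Graphics + Vision: credit hours 8 + 5 = 13 ≤ 21, interest score 17 + 8 = 25.
Best is Graphics, Databases, and Vision with total interest score 32.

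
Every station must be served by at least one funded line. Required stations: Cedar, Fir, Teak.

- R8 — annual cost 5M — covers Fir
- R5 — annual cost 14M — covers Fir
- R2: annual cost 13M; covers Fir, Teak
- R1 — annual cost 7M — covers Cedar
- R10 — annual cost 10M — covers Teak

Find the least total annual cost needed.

20

This is a weighted set-cover instance.
The greedy cost-per-new-station heuristic would pick R8, R1, and R10 for 22, but a cheaper cover exists.
Choose R2 and R1: together they cover Cedar, Fir, Teak — every station.
Total annual cost: 13 + 7 = 20.
No cover costs less than 20.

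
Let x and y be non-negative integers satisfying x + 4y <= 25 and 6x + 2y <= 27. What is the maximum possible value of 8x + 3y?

36

Relaxing integrality, the LP optimum is 37.86 at (x,y) = (2.64, 5.59), which is not an integer point.
(x,y)=(3,4) is feasible, giving 36.
(x,y)=(3,3) is feasible, giving 33.
Maximum is 36 at (x,y)=(3,4).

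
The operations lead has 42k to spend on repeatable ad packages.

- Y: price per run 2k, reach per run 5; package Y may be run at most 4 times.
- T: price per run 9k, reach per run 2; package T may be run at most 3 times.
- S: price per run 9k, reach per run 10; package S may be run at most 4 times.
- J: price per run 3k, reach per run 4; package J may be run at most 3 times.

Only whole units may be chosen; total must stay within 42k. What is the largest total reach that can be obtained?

Y has the best ratio (5/2); taking only Y gives at most 4×5 = 20 (stopped by the supply cap of 4).
Mixing does better — 4×Y, 3×S, and 2×J: price 41 ≤ 42, reach 4·5 + 3·10 + 2·4 = 58.

58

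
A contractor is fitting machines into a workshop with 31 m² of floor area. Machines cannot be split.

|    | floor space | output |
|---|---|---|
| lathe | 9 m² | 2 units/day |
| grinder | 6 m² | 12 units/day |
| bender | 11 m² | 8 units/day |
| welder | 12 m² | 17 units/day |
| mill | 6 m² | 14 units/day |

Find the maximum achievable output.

43

grinder + bender + welder: floor space 6 + 11 + 12 = 29 ≤ 31, output 12 + 8 + 17 = 37.
grinder + welder + mill: floor space 6 + 12 + 6 = 24 ≤ 31, output 12 + 17 + 14 = 43.
bender + welder + mill: floor space 11 + 12 + 6 = 29 ≤ 31, output 8 + 17 + 14 = 39.
Best is grinder, welder, and mill with total output 43.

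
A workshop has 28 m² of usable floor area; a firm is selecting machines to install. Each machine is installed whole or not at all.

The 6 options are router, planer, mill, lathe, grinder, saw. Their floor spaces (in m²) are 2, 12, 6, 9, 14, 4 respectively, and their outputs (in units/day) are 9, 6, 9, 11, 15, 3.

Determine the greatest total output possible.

36

router + lathe + grinder: floor space 2 + 9 + 14 = 25 ≤ 28, output 9 + 11 + 15 = 35.
router + mill + grinder + saw: floor space 2 + 6 + 14 + 4 = 26 ≤ 28, output 9 + 9 + 15 + 3 = 36.
Best is router, mill, grinder, and saw with total output 36.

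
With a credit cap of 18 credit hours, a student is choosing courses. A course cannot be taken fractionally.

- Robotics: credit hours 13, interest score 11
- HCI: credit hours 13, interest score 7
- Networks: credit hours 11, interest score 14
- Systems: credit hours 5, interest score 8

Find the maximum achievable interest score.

This is an integer program with binary decision variables.
Robotics + Systems: credit hours 13 + 5 = 18 ≤ 18, interest score 11 + 8 = 19.
HCI + Systems: credit hours 13 + 5 = 18 ≤ 18, interest score 7 + 8 = 15.
Networks + Systems: credit hours 11 + 5 = 16 ≤ 18, interest score 14 + 8 = 22.
Best is Networks and Systems with total interest score 22.

22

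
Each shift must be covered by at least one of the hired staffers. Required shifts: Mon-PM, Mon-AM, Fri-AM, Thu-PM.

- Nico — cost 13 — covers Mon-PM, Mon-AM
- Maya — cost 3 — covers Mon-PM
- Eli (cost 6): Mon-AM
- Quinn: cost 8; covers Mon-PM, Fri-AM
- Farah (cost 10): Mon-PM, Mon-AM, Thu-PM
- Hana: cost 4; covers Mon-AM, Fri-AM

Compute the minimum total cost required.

14

This is an integer covering problem.
The greedy cost-per-new-shift heuristic would pick Hana, Maya, and Farah for 17, but a cheaper cover exists.
Choose Farah and Hana: together they cover Mon-PM, Mon-AM, Fri-AM, Thu-PM — every shift.
Total cost: 10 + 4 = 14.
No cover costs less than 14.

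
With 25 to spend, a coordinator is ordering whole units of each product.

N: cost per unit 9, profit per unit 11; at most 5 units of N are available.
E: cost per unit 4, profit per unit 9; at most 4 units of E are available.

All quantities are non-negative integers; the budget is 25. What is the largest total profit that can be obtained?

E has the best ratio (9/4); taking only E gives at most 4×9 = 36 (stopped by the supply cap of 4).
Mixing does better — 1×N and 4×E: cost 25 ≤ 25, profit 1·11 + 4·9 = 47.

47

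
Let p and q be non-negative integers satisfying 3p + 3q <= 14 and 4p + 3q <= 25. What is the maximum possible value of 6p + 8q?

Relaxing integrality, the LP optimum is 37.33 at (p,q) = (0, 4.67), which is not an integer point.
(p,q)=(0,4): 3·0+3·4=12≤14, 4·0+3·4=12≤25, objective 32.
(p,q)=(1,3): 3·1+3·3=12≤14, 4·1+3·3=13≤25, objective 30.
The best lattice point is (0,4), giving 32.

32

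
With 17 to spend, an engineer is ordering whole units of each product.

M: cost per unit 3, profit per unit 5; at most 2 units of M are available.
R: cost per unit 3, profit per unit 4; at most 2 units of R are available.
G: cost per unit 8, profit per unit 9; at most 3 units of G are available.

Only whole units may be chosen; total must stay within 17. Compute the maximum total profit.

23

M has the best ratio (5/3); taking only M gives at most 2×5 = 10 (stopped by the supply cap of 2).
Mixing does better — 2×M, 1×R, and 1×G: cost 17 ≤ 17, profit 2·5 + 1·4 + 1·9 = 23.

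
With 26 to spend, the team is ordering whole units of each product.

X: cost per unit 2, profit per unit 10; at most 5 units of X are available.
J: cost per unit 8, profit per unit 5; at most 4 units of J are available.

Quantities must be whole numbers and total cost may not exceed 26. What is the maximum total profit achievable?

5×X and 1×J: cost 18 ≤ 26, profit 5·10 + 1·5 = 55.
5×X and 2×J: cost 26 ≤ 26, profit 5·10 + 2·5 = 60.
Best is 60.

60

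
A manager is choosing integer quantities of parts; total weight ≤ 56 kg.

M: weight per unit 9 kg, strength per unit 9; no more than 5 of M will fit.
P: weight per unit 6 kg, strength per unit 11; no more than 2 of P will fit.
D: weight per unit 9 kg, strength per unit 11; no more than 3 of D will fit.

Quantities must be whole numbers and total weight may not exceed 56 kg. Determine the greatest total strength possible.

64

P has the best ratio (11/6); taking only P gives at most 2×11 = 22 (stopped by the supply cap of 2).
Mixing does better — 1×M, 2×P, and 3×D: weight 48 ≤ 56, strength 1·9 + 2·11 + 3·11 = 64.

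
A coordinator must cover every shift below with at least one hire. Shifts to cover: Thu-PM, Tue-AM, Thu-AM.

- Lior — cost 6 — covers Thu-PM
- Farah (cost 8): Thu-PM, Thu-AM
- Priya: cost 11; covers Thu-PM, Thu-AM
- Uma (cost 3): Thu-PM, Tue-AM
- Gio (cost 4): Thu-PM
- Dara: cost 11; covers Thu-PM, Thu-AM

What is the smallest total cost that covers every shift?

11

This is a weighted set-cover instance.
Choose Farah and Uma: together they cover Thu-PM, Tue-AM, Thu-AM — every shift.
Total cost: 8 + 3 = 11.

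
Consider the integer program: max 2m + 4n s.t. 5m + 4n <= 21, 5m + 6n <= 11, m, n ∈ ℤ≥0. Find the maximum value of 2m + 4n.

Relaxing integrality, the LP optimum is 7.33 at (m,n) = (0, 1.83), which is not an integer point.
(m,n)=(1,1): 5·1+4·1=9≤21, 5·1+6·1=11≤11, objective 6.
(m,n)=(0,1): 5·0+4·1=4≤21, 5·0+6·1=6≤11, objective 4.
(m,n)=(2,0): 5·2+4·0=10≤21, 5·2+6·0=10≤11, objective 4.
No feasible integer point exceeds 6.

6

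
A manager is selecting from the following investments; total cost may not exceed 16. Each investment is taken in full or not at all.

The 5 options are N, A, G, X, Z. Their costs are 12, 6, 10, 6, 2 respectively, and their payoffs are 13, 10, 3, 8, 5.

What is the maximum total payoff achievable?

This is a 0-1 knapsack instance.
Take A, X, and Z: cost 6 + 6 + 2 = 14 ≤ 16, payoff 10 + 8 + 5 = 23.
No other feasible combination does better.

23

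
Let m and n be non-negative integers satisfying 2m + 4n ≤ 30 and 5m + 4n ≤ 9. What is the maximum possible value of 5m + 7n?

(m,n)=(0,2): 2·0+4·2=8≤30, 5·0+4·2=8≤9, objective 14.
(m,n)=(1,1): 2·1+4·1=6≤30, 5·1+4·1=9≤9, objective 12.
No feasible integer point exceeds 14.

14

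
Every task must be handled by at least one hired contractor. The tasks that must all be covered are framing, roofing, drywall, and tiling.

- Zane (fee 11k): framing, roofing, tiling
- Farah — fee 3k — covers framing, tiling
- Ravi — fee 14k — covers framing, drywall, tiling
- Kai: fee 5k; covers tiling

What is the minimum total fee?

25

This is a weighted set-cover instance.
The greedy cost-per-new-task heuristic would pick Farah, Zane, and Ravi for 28, but a cheaper cover exists.
Choose Zane and Ravi: together they cover framing, roofing, drywall, tiling — every task.
Total fee: 11 + 14 = 25.
No cover costs less than 25.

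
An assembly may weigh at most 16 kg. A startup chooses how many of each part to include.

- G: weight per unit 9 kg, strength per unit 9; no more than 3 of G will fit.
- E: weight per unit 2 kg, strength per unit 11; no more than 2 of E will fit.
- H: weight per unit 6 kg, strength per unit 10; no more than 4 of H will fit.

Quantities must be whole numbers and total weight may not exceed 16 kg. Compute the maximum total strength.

This is a bounded integer knapsack.
Take 2×E and 2×H: weight 16 ≤ 16, strength 2·11 + 2·10 = 42.
E has the best ratio (11/2) and is taken to its limit of 2; remaining capacity is filled optimally with the others.

42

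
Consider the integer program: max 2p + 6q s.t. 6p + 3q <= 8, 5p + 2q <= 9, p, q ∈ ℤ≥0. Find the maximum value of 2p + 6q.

12

Relaxing integrality, the LP optimum is 16.00 at (p,q) = (0, 2.67), which is not an integer point.
(p,q)=(0,2): 6·0+3·2=6≤8, 5·0+2·2=4≤9, objective 12.
(p,q)=(0,1): 6·0+3·1=3≤8, 5·0+2·1=2≤9, objective 6.
Maximum is 12 at (p,q)=(0,2).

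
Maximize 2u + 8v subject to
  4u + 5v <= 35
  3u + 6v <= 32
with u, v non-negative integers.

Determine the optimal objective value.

40

Relaxing integrality, the LP optimum is 42.67 at (u,v) = (0, 5.33), which is not an integer point.
(u,v)=(0,5): 4·0+5·5=25≤35, 3·0+6·5=30≤32, objective 40.
(u,v)=(1,4): 4·1+5·4=24≤35, 3·1+6·4=27≤32, objective 34.
(u,v)=(0,4): 4·0+5·4=20≤35, 3·0+6·4=24≤32, objective 32.
No feasible integer point exceeds 40.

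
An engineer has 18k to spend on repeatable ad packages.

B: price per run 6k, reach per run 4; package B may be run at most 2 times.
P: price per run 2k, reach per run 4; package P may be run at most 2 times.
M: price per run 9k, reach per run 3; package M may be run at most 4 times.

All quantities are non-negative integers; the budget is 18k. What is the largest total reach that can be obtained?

P has the best ratio (4/2); taking only P gives at most 2×4 = 8 (stopped by the supply cap of 2).
Mixing does better — 2×B and 2×P: price 16 ≤ 18, reach 2·4 + 2·4 = 16.

16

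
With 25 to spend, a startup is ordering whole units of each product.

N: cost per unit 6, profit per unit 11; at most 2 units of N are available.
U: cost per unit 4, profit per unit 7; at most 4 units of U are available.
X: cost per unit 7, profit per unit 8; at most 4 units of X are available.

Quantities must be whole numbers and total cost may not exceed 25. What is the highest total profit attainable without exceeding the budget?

43

N has the best ratio (11/6); taking only N gives at most 2×11 = 22 (stopped by the supply cap of 2).
Mixing does better — 2×N and 3×U: cost 24 ≤ 25, profit 2·11 + 3·7 = 43.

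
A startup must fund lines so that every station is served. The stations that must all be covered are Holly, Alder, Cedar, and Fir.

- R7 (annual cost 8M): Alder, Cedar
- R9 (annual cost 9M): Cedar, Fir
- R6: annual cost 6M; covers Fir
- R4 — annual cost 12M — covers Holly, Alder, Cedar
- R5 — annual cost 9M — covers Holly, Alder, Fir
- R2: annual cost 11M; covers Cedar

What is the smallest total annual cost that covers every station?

Choose R7 and R5: together they cover Holly, Alder, Cedar, Fir — every station.
Total annual cost: 8 + 9 = 17.
No cover costs less than 17.

17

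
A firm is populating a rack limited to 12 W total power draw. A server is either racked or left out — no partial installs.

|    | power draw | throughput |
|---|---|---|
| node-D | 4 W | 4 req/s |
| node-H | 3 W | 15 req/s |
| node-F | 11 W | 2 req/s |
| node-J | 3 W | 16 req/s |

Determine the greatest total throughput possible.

This is a 0-1 knapsack instance.
Take node-D, node-H, and node-J: power draw 4 + 3 + 3 = 10 ≤ 12, throughput 4 + 15 + 16 = 35.
No other feasible combination does better.

35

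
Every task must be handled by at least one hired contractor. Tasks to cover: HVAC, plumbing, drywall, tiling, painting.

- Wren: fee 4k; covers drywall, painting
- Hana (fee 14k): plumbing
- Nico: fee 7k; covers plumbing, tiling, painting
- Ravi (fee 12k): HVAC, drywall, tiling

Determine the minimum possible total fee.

19

The greedy cost-per-new-task heuristic would pick Wren, Nico, and Ravi for 23, but a cheaper cover exists.
Choose Nico and Ravi: together they cover HVAC, plumbing, drywall, tiling, painting — every task.
Total fee: 7 + 12 = 19.
No cover costs less than 19.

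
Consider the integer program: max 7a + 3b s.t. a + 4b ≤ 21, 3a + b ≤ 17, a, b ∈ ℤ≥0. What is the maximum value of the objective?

(a,b)=(5,2) is feasible, giving 41.
(a,b)=(4,4) is feasible, giving 40.
(a,b)=(5,1) is feasible, giving 38.
The best lattice point is (5,2), giving 41.

41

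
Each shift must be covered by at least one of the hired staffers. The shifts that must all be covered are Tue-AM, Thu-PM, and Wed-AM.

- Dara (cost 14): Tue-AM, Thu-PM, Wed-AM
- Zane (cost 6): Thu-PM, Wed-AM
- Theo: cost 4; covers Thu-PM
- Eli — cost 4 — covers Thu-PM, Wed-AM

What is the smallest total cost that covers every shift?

14

The greedy cost-per-new-shift heuristic would pick Eli and Dara for 18, but a cheaper cover exists.
Dara alone covers Tue-AM, Thu-PM, Wed-AM — every shift.
Total cost: 14.
No cover costs less than 14.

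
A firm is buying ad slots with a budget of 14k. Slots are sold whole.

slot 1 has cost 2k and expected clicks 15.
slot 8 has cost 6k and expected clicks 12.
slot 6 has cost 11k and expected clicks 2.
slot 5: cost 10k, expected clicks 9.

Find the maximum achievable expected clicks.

27

This is a 0-1 knapsack instance.
Allowing fractional choices, the relaxed optimum would be about 32.4, but ad slots are indivisible.
slot 1 + slot 5: cost 2 + 10 = 12 ≤ 14, expected clicks 15 + 9 = 24.
slot 1 + slot 6: cost 2 + 11 = 13 ≤ 14, expected clicks 15 + 2 = 17.
slot 1 + slot 8: cost 2 + 6 = 8 ≤ 14, expected clicks 15 + 12 = 27.
Best is slot 1 and slot 8 with total expected clicks 27.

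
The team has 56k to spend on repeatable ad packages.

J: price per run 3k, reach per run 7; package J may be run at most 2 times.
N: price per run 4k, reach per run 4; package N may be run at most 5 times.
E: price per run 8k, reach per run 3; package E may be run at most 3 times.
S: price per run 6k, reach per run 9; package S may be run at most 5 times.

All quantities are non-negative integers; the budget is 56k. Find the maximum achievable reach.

J has the best ratio (7/3); taking only J gives at most 2×7 = 14 (stopped by the supply cap of 2).
Mixing does better — 2×J, 5×N, and 5×S: price 56 ≤ 56, reach 2·7 + 5·4 + 5·9 = 79.

79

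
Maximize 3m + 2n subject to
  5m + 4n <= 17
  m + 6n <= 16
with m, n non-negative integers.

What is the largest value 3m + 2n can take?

9

The continuous relaxation peaks at (3.4, 0) with value 10.20; rounding to a feasible lattice point costs some objective.
(m,n)=(3,0) is feasible, giving 9.
(m,n)=(2,1) is feasible, giving 8.
(m,n)=(2,0) is feasible, giving 6.
No feasible integer point exceeds 9.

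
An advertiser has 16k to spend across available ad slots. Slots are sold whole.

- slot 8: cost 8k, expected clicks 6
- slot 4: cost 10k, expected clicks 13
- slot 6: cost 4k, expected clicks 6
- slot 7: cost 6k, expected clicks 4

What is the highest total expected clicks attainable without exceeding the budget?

19

Allowing fractional choices, the relaxed optimum would be about 20.5, but ad slots are indivisible.
slot 4: cost 10 ≤ 16, expected clicks 13.
slot 4 + slot 6: cost 10 + 4 = 14 ≤ 16, expected clicks 13 + 6 = 19.
slot 4 + slot 7: cost 10 + 6 = 16 ≤ 16, expected clicks 13 + 4 = 17.
Best is slot 4 and slot 6 with total expected clicks 19.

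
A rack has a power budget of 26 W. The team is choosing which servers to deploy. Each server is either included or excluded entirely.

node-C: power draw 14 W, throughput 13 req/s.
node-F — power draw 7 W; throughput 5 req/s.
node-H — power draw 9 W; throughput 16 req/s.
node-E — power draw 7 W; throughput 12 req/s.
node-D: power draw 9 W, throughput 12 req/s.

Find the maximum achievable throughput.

Take node-H, node-E, and node-D: power draw 9 + 7 + 9 = 25 ≤ 26, throughput 16 + 12 + 12 = 40.
No other feasible combination does better.

40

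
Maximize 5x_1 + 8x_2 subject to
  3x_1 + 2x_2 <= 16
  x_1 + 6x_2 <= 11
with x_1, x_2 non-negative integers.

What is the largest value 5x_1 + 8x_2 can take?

28

Relaxing integrality, the LP optimum is 31.62 at (x_1,x_2) = (4.62, 1.06), which is not an integer point.
(x_1,x_2)=(4,1): 3·4+2·1=14≤16, 1·4+6·1=10≤11, objective 28.
(x_1,x_2)=(5,0): 3·5+2·0=15≤16, 1·5+6·0=5≤11, objective 25.
Maximum is 28 at (x_1,x_2)=(4,1).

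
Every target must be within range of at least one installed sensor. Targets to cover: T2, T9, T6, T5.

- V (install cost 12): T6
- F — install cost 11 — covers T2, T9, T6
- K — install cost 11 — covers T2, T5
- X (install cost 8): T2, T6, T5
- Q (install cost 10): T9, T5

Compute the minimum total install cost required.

Choose X and Q: together they cover T2, T9, T6, T5 — every target.
Total install cost: 8 + 10 = 18.
No cover costs less than 18.

18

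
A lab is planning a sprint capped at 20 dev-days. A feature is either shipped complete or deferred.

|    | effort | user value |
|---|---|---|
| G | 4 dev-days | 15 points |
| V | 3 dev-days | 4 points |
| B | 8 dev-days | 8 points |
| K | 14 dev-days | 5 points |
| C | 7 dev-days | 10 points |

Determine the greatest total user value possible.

33

Allowing fractional choices, the relaxed optimum would be about 35.0, but features are indivisible.
G + B + C: effort 4 + 8 + 7 = 19 ≤ 20, user value 15 + 8 + 10 = 33.
G + V + C: effort 4 + 3 + 7 = 14 ≤ 20, user value 15 + 4 + 10 = 29.
Best is G, B, and C with total user value 33.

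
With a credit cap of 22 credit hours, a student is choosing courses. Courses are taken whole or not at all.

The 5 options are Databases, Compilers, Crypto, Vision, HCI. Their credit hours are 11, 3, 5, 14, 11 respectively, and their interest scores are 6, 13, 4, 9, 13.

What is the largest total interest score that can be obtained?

Allowing fractional choices, the relaxed optimum would be about 31.9, but courses are indivisible.
Compilers + HCI: credit hours 3 + 11 = 14 ≤ 22, interest score 13 + 13 = 26.
Compilers + Crypto + HCI: credit hours 3 + 5 + 11 = 19 ≤ 22, interest score 13 + 4 + 13 = 30.
Best is Compilers, Crypto, and HCI with total interest score 30.

30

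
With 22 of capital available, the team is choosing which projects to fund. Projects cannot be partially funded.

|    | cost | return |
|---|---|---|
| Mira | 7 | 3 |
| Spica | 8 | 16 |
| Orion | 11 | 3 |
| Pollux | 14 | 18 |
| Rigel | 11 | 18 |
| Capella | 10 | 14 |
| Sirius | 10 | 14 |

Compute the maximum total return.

Spica + Rigel: cost 8 + 11 = 19 ≤ 22, return 16 + 18 = 34.
Rigel + Capella: cost 11 + 10 = 21 ≤ 22, return 18 + 14 = 32.
Spica + Pollux: cost 8 + 14 = 22 ≤ 22, return 16 + 18 = 34.
The maximum return is 34; one optimal choice is Spica and Rigel.

34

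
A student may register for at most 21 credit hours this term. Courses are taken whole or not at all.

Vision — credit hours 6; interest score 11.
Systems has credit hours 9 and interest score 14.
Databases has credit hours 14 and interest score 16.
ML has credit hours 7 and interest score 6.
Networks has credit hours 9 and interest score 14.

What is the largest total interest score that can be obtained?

28

Treat it as a binary knapsack problem.
Vision + Databases: credit hours 6 + 14 = 20 ≤ 21, interest score 11 + 16 = 27.
Vision + Systems: credit hours 6 + 9 = 15 ≤ 21, interest score 11 + 14 = 25.
Systems + Networks: credit hours 9 + 9 = 18 ≤ 21, interest score 14 + 14 = 28.
Best is Systems and Networks with total interest score 28.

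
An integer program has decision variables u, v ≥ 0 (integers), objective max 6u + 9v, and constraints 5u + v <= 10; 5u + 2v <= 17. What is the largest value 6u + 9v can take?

72

(u,v)=(0,8) is feasible, giving 72.
(u,v)=(0,7) is feasible, giving 63.
The best lattice point is (0,8), giving 72.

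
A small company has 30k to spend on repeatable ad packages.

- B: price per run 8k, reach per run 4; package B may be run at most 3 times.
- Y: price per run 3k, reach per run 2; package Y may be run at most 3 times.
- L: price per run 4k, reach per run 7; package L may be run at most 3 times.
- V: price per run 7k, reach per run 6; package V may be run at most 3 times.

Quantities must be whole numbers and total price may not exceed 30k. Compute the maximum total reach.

35

This is a bounded integer knapsack.
3×L and 2×V: price 26 ≤ 30, reach 3·7 + 2·6 = 33.
1×Y, 3×L, and 2×V: price 29 ≤ 30, reach 1·2 + 3·7 + 2·6 = 35.
Best is 35.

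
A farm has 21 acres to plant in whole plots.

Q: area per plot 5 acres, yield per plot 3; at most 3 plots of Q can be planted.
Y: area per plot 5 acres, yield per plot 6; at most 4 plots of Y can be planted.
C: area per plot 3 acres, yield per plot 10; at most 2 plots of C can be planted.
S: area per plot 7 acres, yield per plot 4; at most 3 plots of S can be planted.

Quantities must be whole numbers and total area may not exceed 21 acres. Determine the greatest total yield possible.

38

Take 3×Y and 2×C: area 21 ≤ 21, yield 3·6 + 2·10 = 38.
C has the best ratio (10/3) and is taken to its limit of 2; remaining capacity is filled optimally with the others.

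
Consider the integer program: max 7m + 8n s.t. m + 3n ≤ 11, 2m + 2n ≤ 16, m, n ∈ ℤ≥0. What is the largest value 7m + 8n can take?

57

Relaxing integrality, the LP optimum is 57.50 at (m,n) = (6.5, 1.5), which is not an integer point.
(m,n)=(7,1): 1·7+3·1=10≤11, 2·7+2·1=16≤16, objective 57.
(m,n)=(8,0): 1·8+3·0=8≤11, 2·8+2·0=16≤16, objective 56.
(m,n)=(5,2): 1·5+3·2=11≤11, 2·5+2·2=14≤16, objective 51.
Maximum is 57 at (m,n)=(7,1).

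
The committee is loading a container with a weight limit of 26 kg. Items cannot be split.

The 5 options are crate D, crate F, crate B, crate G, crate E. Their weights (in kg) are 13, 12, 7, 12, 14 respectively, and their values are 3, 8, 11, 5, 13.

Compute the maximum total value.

24

crate B + crate E: weight 7 + 14 = 21 ≤ 26, value 11 + 13 = 24.
crate F + crate E: weight 12 + 14 = 26 ≤ 26, value 8 + 13 = 21.
Best is crate B and crate E with total value 24.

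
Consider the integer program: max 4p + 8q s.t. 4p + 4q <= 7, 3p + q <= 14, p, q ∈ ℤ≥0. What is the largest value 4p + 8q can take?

8

The continuous relaxation peaks at (0, 1.75) with value 14.00; rounding to a feasible lattice point costs some objective.
(p,q)=(0,1): 4·0+4·1=4≤7, 3·0+1·1=1≤14, objective 8.
(p,q)=(1,0): 4·1+4·0=4≤7, 3·1+1·0=3≤14, objective 4.
Maximum is 8 at (p,q)=(0,1).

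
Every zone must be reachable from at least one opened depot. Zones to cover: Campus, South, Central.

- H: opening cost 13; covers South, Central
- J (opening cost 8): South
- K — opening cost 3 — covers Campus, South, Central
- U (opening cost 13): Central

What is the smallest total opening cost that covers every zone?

K alone covers Campus, South, Central — every zone.
Total opening cost: 3.
No cover costs less than 3.

3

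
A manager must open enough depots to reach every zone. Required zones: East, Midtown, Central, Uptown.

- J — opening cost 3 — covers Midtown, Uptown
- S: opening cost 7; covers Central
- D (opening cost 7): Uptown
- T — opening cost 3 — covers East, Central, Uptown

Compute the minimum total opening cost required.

This is an integer covering problem.
Choose J and T: together they cover East, Midtown, Central, Uptown — every zone.
Total opening cost: 3 + 3 = 6.

6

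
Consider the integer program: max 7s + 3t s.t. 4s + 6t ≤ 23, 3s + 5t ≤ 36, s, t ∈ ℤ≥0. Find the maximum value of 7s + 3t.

(s,t)=(5,0): 4·5+6·0=20≤23, 3·5+5·0=15≤36, objective 35.
(s,t)=(4,1): 4·4+6·1=22≤23, 3·4+5·1=17≤36, objective 31.
(s,t)=(4,0): 4·4+6·0=16≤23, 3·4+5·0=12≤36, objective 28.
The best lattice point is (5,0), giving 35.

35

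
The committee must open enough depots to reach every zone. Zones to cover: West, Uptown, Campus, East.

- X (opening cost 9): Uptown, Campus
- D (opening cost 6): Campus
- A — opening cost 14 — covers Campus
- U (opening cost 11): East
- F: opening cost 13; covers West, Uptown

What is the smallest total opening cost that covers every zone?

This is an integer covering problem.
The greedy cost-per-new-zone heuristic would pick X, U, and F for 33, but a cheaper cover exists.
Choose D, U, and F: together they cover West, Uptown, Campus, East — every zone.
Total opening cost: 6 + 11 + 13 = 30.
No cover costs less than 30.

30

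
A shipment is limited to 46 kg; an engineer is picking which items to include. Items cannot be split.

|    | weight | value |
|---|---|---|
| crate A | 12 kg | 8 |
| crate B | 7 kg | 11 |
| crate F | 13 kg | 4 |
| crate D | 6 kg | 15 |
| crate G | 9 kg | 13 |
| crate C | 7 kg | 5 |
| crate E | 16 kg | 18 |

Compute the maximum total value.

62

This is a 0-1 knapsack instance.
Allowing fractional choices, the relaxed optimum would be about 62.7, but items are indivisible.
crate A + crate D + crate G + crate E: weight 12 + 6 + 9 + 16 = 43 ≤ 46, value 8 + 15 + 13 + 18 = 54.
crate B + crate D + crate G + crate C + crate E: weight 7 + 6 + 9 + 7 + 16 = 45 ≤ 46, value 11 + 15 + 13 + 5 + 18 = 62.
crate B + crate D + crate G + crate E: weight 7 + 6 + 9 + 16 = 38 ≤ 46, value 11 + 15 + 13 + 18 = 57.
Best is crate B, crate D, crate G, crate C, and crate E with total value 62.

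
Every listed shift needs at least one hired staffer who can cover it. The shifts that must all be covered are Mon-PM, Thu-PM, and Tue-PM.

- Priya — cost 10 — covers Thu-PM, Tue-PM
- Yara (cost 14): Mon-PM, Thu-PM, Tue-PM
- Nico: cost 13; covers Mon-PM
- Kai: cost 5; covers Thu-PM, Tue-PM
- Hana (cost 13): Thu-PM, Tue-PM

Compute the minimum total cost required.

The greedy cost-per-new-shift heuristic would pick Kai and Nico for 18, but a cheaper cover exists.
Yara alone covers Mon-PM, Thu-PM, Tue-PM — every shift.
Total cost: 14.
No cover costs less than 14.

14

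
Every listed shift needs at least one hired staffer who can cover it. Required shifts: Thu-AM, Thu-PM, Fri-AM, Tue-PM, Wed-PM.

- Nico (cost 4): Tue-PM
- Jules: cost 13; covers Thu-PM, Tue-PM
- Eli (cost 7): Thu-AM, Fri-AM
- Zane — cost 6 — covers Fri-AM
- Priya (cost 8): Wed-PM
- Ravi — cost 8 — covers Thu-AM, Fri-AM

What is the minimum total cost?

The greedy cost-per-new-shift heuristic would pick Eli, Nico, Priya, and Jules for 32, but a cheaper cover exists.
Choose Jules, Eli, and Priya: together they cover Thu-AM, Thu-PM, Fri-AM, Tue-PM, Wed-PM — every shift.
Total cost: 13 + 7 + 8 = 28.
No cover costs less than 28.

28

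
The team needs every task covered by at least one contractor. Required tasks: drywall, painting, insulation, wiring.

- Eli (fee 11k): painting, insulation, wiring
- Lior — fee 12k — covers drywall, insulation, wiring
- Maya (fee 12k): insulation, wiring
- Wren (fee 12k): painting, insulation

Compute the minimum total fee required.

Choose Eli and Lior: together they cover drywall, painting, insulation, wiring — every task.
Total fee: 11 + 12 = 23.

23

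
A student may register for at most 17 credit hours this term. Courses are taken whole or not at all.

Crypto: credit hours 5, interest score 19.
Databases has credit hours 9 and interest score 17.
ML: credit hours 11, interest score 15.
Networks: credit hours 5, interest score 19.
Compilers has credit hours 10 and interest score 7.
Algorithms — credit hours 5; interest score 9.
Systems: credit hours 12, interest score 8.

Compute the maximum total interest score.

Allowing fractional choices, the relaxed optimum would be about 51.2, but courses are indivisible.
Crypto + Databases: credit hours 5 + 9 = 14 ≤ 17, interest score 19 + 17 = 36.
Crypto + Networks: credit hours 5 + 5 = 10 ≤ 17, interest score 19 + 19 = 38.
Crypto + Networks + Algorithms: credit hours 5 + 5 + 5 = 15 ≤ 17, interest score 19 + 19 + 9 = 47.
Best is Crypto, Networks, and Algorithms with total interest score 47.

47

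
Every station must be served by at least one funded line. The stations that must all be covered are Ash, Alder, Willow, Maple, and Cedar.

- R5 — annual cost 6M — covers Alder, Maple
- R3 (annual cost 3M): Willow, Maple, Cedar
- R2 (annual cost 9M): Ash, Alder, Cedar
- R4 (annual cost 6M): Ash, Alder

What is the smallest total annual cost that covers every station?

9

Choose R3 and R4: together they cover Ash, Alder, Willow, Maple, Cedar — every station.
Total annual cost: 3 + 6 = 9.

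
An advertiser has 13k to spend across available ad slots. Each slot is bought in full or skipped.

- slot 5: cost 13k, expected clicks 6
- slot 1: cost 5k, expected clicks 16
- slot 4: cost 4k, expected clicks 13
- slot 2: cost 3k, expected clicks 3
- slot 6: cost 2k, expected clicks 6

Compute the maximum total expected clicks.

35

Take slot 1, slot 4, and slot 6: cost 5 + 4 + 2 = 11 ≤ 13, expected clicks 16 + 13 + 6 = 35.
No other feasible combination does better.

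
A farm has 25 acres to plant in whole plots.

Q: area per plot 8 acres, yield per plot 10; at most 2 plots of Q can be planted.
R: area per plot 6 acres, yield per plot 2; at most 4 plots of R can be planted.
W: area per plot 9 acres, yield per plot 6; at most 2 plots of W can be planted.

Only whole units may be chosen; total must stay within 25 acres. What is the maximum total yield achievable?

26

Take 2×Q and 1×W: area 25 ≤ 25, yield 2·10 + 1·6 = 26.
Q has the best ratio (10/8) and is taken to its limit of 2; remaining capacity is filled optimally with the others.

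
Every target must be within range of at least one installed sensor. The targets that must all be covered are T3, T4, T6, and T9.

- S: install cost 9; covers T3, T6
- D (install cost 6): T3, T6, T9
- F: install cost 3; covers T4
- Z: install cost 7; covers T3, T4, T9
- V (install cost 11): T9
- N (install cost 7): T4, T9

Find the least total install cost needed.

9

Choose D and F: together they cover T3, T4, T6, T9 — every target.
Total install cost: 6 + 3 = 9.
No cover costs less than 9.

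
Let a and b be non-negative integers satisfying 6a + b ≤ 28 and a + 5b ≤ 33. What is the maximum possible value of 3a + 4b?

33

Relaxing integrality, the LP optimum is 34.52 at (a,b) = (3.69, 5.86), which is not an integer point.
(a,b)=(3,6): 6·3+1·6=24≤28, 1·3+5·6=33≤33, objective 33.
(a,b)=(2,6): 6·2+1·6=18≤28, 1·2+5·6=32≤33, objective 30.
(a,b)=(3,5): 6·3+1·5=23≤28, 1·3+5·5=28≤33, objective 29.
Maximum is 33 at (a,b)=(3,6).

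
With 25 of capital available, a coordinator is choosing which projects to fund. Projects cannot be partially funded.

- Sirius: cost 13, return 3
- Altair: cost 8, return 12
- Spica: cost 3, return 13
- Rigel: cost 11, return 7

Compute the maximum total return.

32

Allowing fractional choices, the relaxed optimum would be about 32.7, but projects are indivisible.
Altair + Spica: cost 8 + 3 = 11 ≤ 25, return 12 + 13 = 25.
Altair + Spica + Rigel: cost 8 + 3 + 11 = 22 ≤ 25, return 12 + 13 + 7 = 32.
Sirius + Altair + Spica: cost 13 + 8 + 3 = 24 ≤ 25, return 3 + 12 + 13 = 28.
Best is Altair, Spica, and Rigel with total return 32.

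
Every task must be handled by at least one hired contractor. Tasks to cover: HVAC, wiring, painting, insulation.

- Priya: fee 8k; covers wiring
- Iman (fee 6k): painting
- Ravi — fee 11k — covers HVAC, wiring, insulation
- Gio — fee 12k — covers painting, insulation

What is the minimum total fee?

Choose Iman and Ravi: together they cover HVAC, wiring, painting, insulation — every task.
Total fee: 6 + 11 = 17.
No cover costs less than 17.

17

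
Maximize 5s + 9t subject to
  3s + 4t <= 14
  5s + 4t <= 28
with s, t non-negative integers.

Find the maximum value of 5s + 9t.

Relaxing integrality, the LP optimum is 31.50 at (s,t) = (0, 3.5), which is not an integer point.
(s,t)=(2,2): 3·2+4·2=14≤14, 5·2+4·2=18≤28, objective 28.
(s,t)=(0,3): 3·0+4·3=12≤14, 5·0+4·3=12≤28, objective 27.
No feasible integer point exceeds 28.

28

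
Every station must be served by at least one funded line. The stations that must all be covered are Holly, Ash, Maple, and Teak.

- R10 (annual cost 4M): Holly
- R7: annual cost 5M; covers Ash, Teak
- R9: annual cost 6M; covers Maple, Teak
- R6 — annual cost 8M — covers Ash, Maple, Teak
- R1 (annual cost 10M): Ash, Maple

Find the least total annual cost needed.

This is a weighted set-cover instance.
The greedy cost-per-new-station heuristic would pick R7, R10, and R9 for 15, but a cheaper cover exists.
Choose R10 and R6: together they cover Holly, Ash, Maple, Teak — every station.
Total annual cost: 4 + 8 = 12.
No cover costs less than 12.

12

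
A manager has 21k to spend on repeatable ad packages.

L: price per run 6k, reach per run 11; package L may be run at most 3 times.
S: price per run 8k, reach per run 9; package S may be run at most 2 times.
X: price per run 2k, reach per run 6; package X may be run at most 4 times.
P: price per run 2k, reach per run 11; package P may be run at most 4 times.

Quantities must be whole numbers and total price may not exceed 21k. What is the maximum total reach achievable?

This is a bounded integer knapsack.
1×L, 3×X, and 4×P: price 20 ≤ 21, reach 1·11 + 3·6 + 4·11 = 73.
4×X and 4×P: price 16 ≤ 21, reach 4·6 + 4·11 = 68.
Best is 73.

73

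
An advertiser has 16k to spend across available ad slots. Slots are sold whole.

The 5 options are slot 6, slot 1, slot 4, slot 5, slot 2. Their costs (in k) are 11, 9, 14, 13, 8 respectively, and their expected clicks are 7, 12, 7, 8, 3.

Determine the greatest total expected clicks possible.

Allowing fractional choices, the relaxed optimum would be about 16.5, but ad slots are indivisible.
slot 1: cost 9 ≤ 16, expected clicks 12.
slot 6: cost 11 ≤ 16, expected clicks 7.
slot 5: cost 13 ≤ 16, expected clicks 8.
Best is slot 1 with total expected clicks 12.

12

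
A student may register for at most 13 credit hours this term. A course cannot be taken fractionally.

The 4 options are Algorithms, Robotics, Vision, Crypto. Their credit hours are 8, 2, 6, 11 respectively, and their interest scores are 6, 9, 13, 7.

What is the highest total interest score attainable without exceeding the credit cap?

Algorithms + Robotics: credit hours 8 + 2 = 10 ≤ 13, interest score 6 + 9 = 15.
Robotics + Vision: credit hours 2 + 6 = 8 ≤ 13, interest score 9 + 13 = 22.
Robotics + Crypto: credit hours 2 + 11 = 13 ≤ 13, interest score 9 + 7 = 16.
Best is Robotics and Vision with total interest score 22.

22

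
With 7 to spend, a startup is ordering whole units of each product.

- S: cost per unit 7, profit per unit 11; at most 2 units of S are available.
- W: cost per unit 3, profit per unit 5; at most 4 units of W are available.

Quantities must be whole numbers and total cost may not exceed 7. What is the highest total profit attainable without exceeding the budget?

11

This is a bounded integer knapsack.
2×W: cost 6 ≤ 7, profit 2·5 = 10.
1×S: cost 7 ≤ 7, profit 1·11 = 11.
Best is 11.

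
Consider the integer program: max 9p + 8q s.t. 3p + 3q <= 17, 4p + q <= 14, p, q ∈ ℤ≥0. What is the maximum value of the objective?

43

(p,q)=(3,2): 3·3+3·2=15≤17, 4·3+1·2=14≤14, objective 43.
(p,q)=(2,3): 3·2+3·3=15≤17, 4·2+1·3=11≤14, objective 42.
(p,q)=(3,1): 3·3+3·1=12≤17, 4·3+1·1=13≤14, objective 35.
No feasible integer point exceeds 43.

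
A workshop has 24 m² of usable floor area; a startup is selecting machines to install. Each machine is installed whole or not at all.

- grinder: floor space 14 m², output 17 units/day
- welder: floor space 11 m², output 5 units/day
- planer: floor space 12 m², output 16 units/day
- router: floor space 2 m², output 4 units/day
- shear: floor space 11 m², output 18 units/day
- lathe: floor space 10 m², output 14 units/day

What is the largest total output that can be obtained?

This is a 0-1 knapsack instance.
Take router, shear, and lathe: floor space 2 + 11 + 10 = 23 ≤ 24, output 4 + 18 + 14 = 36.
No other feasible combination does better.

36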